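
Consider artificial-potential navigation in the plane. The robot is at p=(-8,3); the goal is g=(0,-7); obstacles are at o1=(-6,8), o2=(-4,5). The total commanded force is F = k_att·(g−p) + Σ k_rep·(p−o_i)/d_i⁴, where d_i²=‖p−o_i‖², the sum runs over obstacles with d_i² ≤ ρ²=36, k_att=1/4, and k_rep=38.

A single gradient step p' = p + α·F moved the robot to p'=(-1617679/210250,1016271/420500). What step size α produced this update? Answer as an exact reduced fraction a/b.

α = 1/5

F_att = 1/4·(g−p) = 1/4·(8,-10) = (2.0000,-2.5000)
o1: d²=29 ≤ ρ²=36; F_rep = 38·(-2,-5)/29² = (-0.0904,-0.2259)
o2: d²=20 ≤ ρ²=36; F_rep = 38·(-4,-2)/20² = (-0.3800,-0.1900)
F = F_att + ΣF_rep = (1.5296,-2.9159)
Δp = p'−p = (0.3059,-0.5832); α = Δx/Fx = (64321/210250) / (64321/42050) = 1/5
check: Δy/Fy = (-245229/420500) / (-245229/84100) = 1/5 ✓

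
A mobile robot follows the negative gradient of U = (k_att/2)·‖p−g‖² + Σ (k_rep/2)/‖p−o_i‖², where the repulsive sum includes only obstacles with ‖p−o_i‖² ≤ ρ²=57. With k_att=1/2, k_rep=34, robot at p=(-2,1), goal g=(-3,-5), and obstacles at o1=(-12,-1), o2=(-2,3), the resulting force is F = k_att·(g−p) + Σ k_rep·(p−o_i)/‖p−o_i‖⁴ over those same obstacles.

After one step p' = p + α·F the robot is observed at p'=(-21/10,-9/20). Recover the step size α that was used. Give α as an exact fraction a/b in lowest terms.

F_att = 1/2·(g−p) = 1/2·(-1,-6) = (-0.5000,-3.0000)
o1: d²=104 > ρ²=57 → inactive
o2: d²=4 ≤ ρ²=57; F_rep = 34·(0,-2)/4² = (0.0000,-4.2500)
F = F_att + ΣF_rep = (-0.5000,-7.2500)
Δp = p'−p = (-0.1000,-1.4500); α = Δx/Fx = (-1/10) / (-1/2) = 1/5
check: Δy/Fy = (-29/20) / (-29/4) = 1/5 ✓

α = 1/5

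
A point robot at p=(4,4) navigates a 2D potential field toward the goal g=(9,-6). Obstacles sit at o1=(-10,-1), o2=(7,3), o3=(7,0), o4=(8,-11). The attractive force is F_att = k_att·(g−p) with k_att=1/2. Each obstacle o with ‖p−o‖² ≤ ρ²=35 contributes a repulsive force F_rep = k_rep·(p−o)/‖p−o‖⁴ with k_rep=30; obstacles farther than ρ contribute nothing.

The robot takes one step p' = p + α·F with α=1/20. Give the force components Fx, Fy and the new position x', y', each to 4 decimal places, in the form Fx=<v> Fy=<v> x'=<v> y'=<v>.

F_att = 1/2·(g−p) = 1/2·(5,-10) = (2.5000,-5.0000)
o1: d²=221 > ρ²=35 → inactive
o2: d²=10 ≤ ρ²=35; F_rep = 30·(-3,1)/10² = (-0.9000,0.3000)
o3: d²=25 ≤ ρ²=35; F_rep = 30·(-3,4)/25² = (-0.1440,0.1920)
o4: d²=241 > ρ²=35 → inactive
F = F_att + ΣF_rep = (1.4560,-4.5080)
p' = p + 1/20·F = (4.0728,3.7746)

Fx=1.4560 Fy=-4.5080 x'=4.0728 y'=3.7746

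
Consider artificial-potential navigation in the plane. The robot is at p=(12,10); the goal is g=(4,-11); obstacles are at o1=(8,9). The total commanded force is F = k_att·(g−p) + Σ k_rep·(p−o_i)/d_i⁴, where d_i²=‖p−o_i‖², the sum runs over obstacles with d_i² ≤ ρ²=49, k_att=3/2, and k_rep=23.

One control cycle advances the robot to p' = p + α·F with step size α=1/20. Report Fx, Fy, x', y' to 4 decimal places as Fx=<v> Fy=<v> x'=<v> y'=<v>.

F_att = 3/2·(g−p) = 3/2·(-8,-21) = (-12.0000,-31.5000)
o1: d²=17 ≤ ρ²=49; F_rep = 23·(4,1)/17² = (0.3183,0.0796)
F = F_att + ΣF_rep = (-11.6817,-31.4204)
p' = p + 1/20·F = (11.4159,8.4290)

Fx=-11.6817 Fy=-31.4204 x'=11.4159 y'=8.4290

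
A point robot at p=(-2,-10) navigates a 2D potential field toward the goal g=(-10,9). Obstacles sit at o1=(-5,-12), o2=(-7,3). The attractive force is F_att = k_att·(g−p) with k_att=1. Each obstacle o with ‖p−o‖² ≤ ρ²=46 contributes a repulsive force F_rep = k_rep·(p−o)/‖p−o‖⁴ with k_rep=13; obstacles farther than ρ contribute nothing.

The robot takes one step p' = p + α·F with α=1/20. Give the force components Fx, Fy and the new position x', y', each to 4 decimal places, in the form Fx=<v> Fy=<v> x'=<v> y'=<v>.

Fx=-7.7692 Fy=19.1538 x'=-2.3885 y'=-9.0423

F_att = 1·(g−p) = 1·(-8,19) = (-8.0000,19.0000)
o1: d²=13 ≤ ρ²=46; F_rep = 13·(3,2)/13² = (0.2308,0.1538)
o2: d²=194 > ρ²=46 → inactive
F = F_att + ΣF_rep = (-7.7692,19.1538)
p' = p + 1/20·F = (-2.3885,-9.0423)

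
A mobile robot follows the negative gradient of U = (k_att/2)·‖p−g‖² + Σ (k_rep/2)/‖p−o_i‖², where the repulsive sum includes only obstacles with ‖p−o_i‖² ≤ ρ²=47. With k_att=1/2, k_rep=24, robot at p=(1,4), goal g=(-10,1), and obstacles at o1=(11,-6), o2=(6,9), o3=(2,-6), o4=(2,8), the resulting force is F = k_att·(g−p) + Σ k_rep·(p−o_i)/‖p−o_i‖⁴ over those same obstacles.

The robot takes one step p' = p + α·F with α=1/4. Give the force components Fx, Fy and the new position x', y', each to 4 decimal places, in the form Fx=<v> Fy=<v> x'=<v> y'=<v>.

Fx=-5.5830 Fy=-1.8322 x'=-0.3958 y'=3.5420

F_att = 1/2·(g−p) = 1/2·(-11,-3) = (-5.5000,-1.5000)
o1: d²=200 > ρ²=47 → inactive
o2: d²=50 > ρ²=47 → inactive
o3: d²=101 > ρ²=47 → inactive
o4: d²=17 ≤ ρ²=47; F_rep = 24·(-1,-4)/17² = (-0.0830,-0.3322)
F = F_att + ΣF_rep = (-5.5830,-1.8322)
p' = p + 1/4·F = (-0.3958,3.5420)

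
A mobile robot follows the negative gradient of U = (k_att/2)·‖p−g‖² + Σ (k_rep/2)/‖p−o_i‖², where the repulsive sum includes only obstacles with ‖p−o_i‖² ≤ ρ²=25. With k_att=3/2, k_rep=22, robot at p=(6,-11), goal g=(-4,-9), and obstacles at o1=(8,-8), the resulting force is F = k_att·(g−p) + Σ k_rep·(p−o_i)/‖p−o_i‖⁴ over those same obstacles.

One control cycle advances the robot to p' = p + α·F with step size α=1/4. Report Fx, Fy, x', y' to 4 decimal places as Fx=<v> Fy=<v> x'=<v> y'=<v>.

Fx=-15.2604 Fy=2.6095 x'=2.1849 y'=-10.3476

F_att = 3/2·(g−p) = 3/2·(-10,2) = (-15.0000,3.0000)
o1: d²=13 ≤ ρ²=25; F_rep = 22·(-2,-3)/13² = (-0.2604,-0.3905)
F = F_att + ΣF_rep = (-15.2604,2.6095)
p' = p + 1/4·F = (2.1849,-10.3476)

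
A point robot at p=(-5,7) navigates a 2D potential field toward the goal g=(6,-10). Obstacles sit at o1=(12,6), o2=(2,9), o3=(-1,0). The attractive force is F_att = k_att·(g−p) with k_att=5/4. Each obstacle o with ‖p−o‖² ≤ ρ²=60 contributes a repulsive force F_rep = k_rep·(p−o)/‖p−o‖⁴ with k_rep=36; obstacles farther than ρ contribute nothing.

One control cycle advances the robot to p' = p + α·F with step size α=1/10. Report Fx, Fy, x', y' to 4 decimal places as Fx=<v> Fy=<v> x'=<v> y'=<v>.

Fx=13.6603 Fy=-21.2756 x'=-3.6340 y'=4.8724

F_att = 5/4·(g−p) = 5/4·(11,-17) = (13.7500,-21.2500)
o1: d²=290 > ρ²=60 → inactive
o2: d²=53 ≤ ρ²=60; F_rep = 36·(-7,-2)/53² = (-0.0897,-0.0256)
o3: d²=65 > ρ²=60 → inactive
F = F_att + ΣF_rep = (13.6603,-21.2756)
p' = p + 1/10·F = (-3.6340,4.8724)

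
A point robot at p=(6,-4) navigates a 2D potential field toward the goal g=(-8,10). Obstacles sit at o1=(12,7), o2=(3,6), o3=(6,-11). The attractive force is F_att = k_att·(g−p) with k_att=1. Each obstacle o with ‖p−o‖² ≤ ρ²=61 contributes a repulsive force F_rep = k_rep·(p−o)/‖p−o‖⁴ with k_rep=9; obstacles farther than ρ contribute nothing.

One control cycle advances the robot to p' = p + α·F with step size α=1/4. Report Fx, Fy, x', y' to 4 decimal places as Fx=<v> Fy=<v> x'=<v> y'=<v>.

F_att = 1·(g−p) = 1·(-14,14) = (-14.0000,14.0000)
o1: d²=157 > ρ²=61 → inactive
o2: d²=109 > ρ²=61 → inactive
o3: d²=49 ≤ ρ²=61; F_rep = 9·(0,7)/49² = (0.0000,0.0262)
F = F_att + ΣF_rep = (-14.0000,14.0262)
p' = p + 1/4·F = (2.5000,-0.4934)

Fx=-14.0000 Fy=14.0262 x'=2.5000 y'=-0.4934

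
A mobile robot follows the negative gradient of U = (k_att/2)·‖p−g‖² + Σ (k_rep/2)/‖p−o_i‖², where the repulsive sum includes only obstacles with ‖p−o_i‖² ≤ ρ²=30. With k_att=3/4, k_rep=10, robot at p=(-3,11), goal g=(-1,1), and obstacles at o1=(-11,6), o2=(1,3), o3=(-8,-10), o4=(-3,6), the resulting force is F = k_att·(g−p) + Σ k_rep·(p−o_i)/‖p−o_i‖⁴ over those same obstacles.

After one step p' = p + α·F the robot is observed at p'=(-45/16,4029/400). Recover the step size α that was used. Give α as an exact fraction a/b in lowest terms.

F_att = 3/4·(g−p) = 3/4·(2,-10) = (1.5000,-7.5000)
o1: d²=89 > ρ²=30 → inactive
o2: d²=80 > ρ²=30 → inactive
o3: d²=466 > ρ²=30 → inactive
o4: d²=25 ≤ ρ²=30; F_rep = 10·(0,5)/25² = (0.0000,0.0800)
F = F_att + ΣF_rep = (1.5000,-7.4200)
Δp = p'−p = (0.1875,-0.9275); α = Δx/Fx = (3/16) / (3/2) = 1/8
check: Δy/Fy = (-371/400) / (-371/50) = 1/8 ✓

α = 1/8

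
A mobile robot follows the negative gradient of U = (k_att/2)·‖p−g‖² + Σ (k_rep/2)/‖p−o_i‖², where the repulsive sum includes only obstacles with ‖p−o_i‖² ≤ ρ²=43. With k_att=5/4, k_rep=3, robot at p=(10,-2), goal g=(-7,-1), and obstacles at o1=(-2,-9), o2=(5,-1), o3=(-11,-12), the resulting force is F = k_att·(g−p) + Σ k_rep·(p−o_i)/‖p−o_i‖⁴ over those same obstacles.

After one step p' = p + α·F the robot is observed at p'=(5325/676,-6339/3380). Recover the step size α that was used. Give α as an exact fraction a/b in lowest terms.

F_att = 5/4·(g−p) = 5/4·(-17,1) = (-21.2500,1.2500)
o1: d²=193 > ρ²=43 → inactive
o2: d²=26 ≤ ρ²=43; F_rep = 3·(5,-1)/26² = (0.0222,-0.0044)
o3: d²=541 > ρ²=43 → inactive
F = F_att + ΣF_rep = (-21.2278,1.2456)
Δp = p'−p = (-2.1228,0.1246); α = Δx/Fx = (-1435/676) / (-7175/338) = 1/10
check: Δy/Fy = (421/3380) / (421/338) = 1/10 ✓

α = 1/10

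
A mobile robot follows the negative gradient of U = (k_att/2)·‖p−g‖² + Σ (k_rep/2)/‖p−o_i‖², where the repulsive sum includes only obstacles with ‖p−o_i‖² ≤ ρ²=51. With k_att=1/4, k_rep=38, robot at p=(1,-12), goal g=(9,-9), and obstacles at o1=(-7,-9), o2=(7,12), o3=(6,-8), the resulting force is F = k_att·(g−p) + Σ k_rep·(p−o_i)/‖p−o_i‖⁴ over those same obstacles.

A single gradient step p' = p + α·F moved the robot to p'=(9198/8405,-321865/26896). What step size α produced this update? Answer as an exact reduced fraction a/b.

F_att = 1/4·(g−p) = 1/4·(8,3) = (2.0000,0.7500)
o1: d²=73 > ρ²=51 → inactive
o2: d²=612 > ρ²=51 → inactive
o3: d²=41 ≤ ρ²=51; F_rep = 38·(-5,-4)/41² = (-0.1130,-0.0904)
F = F_att + ΣF_rep = (1.8870,0.6596)
Δp = p'−p = (0.0943,0.0330); α = Δx/Fx = (793/8405) / (3172/1681) = 1/20
check: Δy/Fy = (887/26896) / (4435/6724) = 1/20 ✓

α = 1/20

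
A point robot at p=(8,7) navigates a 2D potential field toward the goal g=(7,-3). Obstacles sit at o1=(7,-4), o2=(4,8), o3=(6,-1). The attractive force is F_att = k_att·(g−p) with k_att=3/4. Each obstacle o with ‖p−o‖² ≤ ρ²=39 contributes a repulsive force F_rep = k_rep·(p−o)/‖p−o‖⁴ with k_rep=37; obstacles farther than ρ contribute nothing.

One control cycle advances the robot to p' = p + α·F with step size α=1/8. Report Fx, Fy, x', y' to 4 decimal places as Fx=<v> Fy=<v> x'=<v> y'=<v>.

Fx=-0.2379 Fy=-7.6280 x'=7.9703 y'=6.0465

F_att = 3/4·(g−p) = 3/4·(-1,-10) = (-0.7500,-7.5000)
o1: d²=122 > ρ²=39 → inactive
o2: d²=17 ≤ ρ²=39; F_rep = 37·(4,-1)/17² = (0.5121,-0.1280)
o3: d²=68 > ρ²=39 → inactive
F = F_att + ΣF_rep = (-0.2379,-7.6280)
p' = p + 1/8·F = (7.9703,6.0465)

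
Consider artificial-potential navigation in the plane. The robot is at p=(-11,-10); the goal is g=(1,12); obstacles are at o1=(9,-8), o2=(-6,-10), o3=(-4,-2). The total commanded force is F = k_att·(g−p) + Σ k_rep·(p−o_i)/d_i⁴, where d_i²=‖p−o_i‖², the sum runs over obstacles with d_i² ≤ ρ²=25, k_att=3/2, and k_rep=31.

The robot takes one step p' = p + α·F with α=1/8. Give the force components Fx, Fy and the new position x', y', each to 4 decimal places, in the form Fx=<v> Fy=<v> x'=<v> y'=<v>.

Fx=17.7520 Fy=33.0000 x'=-8.7810 y'=-5.8750

F_att = 3/2·(g−p) = 3/2·(12,22) = (18.0000,33.0000)
o1: d²=404 > ρ²=25 → inactive
o2: d²=25 ≤ ρ²=25; F_rep = 31·(-5,0)/25² = (-0.2480,0.0000)
o3: d²=113 > ρ²=25 → inactive
F = F_att + ΣF_rep = (17.7520,33.0000)
p' = p + 1/8·F = (-8.7810,-5.8750)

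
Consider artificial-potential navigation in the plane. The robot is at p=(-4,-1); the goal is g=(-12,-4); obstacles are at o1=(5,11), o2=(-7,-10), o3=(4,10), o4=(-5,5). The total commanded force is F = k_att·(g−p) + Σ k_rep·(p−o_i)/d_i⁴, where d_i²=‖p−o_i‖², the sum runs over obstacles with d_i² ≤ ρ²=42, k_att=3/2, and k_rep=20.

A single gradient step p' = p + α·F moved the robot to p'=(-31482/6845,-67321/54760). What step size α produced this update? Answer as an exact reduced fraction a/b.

F_att = 3/2·(g−p) = 3/2·(-8,-3) = (-12.0000,-4.5000)
o1: d²=225 > ρ²=42 → inactive
o2: d²=90 > ρ²=42 → inactive
o3: d²=185 > ρ²=42 → inactive
o4: d²=37 ≤ ρ²=42; F_rep = 20·(1,-6)/37² = (0.0146,-0.0877)
F = F_att + ΣF_rep = (-11.9854,-4.5877)
Δp = p'−p = (-0.5993,-0.2294); α = Δx/Fx = (-4102/6845) / (-16408/1369) = 1/20
check: Δy/Fy = (-12561/54760) / (-12561/2738) = 1/20 ✓

α = 1/20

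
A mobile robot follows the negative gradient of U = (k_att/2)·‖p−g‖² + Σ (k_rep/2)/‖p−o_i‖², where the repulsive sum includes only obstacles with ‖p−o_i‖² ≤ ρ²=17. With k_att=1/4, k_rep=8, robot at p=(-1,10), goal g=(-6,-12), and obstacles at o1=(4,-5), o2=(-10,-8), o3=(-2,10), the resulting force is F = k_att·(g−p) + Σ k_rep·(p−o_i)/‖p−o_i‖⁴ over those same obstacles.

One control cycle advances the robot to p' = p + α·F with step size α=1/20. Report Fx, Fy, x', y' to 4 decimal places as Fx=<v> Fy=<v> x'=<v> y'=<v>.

F_att = 1/4·(g−p) = 1/4·(-5,-22) = (-1.2500,-5.5000)
o1: d²=250 > ρ²=17 → inactive
o2: d²=405 > ρ²=17 → inactive
o3: d²=1 ≤ ρ²=17; F_rep = 8·(1,0)/1² = (8.0000,0.0000)
F = F_att + ΣF_rep = (6.7500,-5.5000)
p' = p + 1/20·F = (-0.6625,9.7250)

Fx=6.7500 Fy=-5.5000 x'=-0.6625 y'=9.7250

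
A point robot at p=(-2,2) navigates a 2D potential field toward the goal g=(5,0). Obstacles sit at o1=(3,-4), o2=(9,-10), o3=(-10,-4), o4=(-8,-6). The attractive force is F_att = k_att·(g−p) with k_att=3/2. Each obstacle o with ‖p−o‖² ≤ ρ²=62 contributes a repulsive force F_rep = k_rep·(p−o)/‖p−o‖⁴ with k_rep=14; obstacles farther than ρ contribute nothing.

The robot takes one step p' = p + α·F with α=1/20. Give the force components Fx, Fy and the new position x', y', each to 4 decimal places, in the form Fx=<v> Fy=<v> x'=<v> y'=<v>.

F_att = 3/2·(g−p) = 3/2·(7,-2) = (10.5000,-3.0000)
o1: d²=61 ≤ ρ²=62; F_rep = 14·(-5,6)/61² = (-0.0188,0.0226)
o2: d²=265 > ρ²=62 → inactive
o3: d²=100 > ρ²=62 → inactive
o4: d²=100 > ρ²=62 → inactive
F = F_att + ΣF_rep = (10.4812,-2.9774)
p' = p + 1/20·F = (-1.4759,1.8511)

Fx=10.4812 Fy=-2.9774 x'=-1.4759 y'=1.8511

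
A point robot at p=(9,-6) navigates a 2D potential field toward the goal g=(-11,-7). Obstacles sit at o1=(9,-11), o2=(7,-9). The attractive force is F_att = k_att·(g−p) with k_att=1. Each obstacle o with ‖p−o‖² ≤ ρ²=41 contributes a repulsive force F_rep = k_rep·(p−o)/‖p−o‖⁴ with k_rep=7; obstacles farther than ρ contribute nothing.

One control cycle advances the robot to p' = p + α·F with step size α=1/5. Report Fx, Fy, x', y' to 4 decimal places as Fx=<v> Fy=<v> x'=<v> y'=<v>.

F_att = 1·(g−p) = 1·(-20,-1) = (-20.0000,-1.0000)
o1: d²=25 ≤ ρ²=41; F_rep = 7·(0,5)/25² = (0.0000,0.0560)
o2: d²=13 ≤ ρ²=41; F_rep = 7·(2,3)/13² = (0.0828,0.1243)
F = F_att + ΣF_rep = (-19.9172,-0.8197)
p' = p + 1/5·F = (5.0166,-6.1639)

Fx=-19.9172 Fy=-0.8197 x'=5.0166 y'=-6.1639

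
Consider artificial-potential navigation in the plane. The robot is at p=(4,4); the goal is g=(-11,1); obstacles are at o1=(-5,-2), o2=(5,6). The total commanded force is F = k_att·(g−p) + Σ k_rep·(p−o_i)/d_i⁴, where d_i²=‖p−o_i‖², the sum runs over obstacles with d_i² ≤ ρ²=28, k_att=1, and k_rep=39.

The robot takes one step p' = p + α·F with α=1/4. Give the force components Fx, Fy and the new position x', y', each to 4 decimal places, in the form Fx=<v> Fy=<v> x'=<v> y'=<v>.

Fx=-16.5600 Fy=-6.1200 x'=-0.1400 y'=2.4700

F_att = 1·(g−p) = 1·(-15,-3) = (-15.0000,-3.0000)
o1: d²=117 > ρ²=28 → inactive
o2: d²=5 ≤ ρ²=28; F_rep = 39·(-1,-2)/5² = (-1.5600,-3.1200)
F = F_att + ΣF_rep = (-16.5600,-6.1200)
p' = p + 1/4·F = (-0.1400,2.4700)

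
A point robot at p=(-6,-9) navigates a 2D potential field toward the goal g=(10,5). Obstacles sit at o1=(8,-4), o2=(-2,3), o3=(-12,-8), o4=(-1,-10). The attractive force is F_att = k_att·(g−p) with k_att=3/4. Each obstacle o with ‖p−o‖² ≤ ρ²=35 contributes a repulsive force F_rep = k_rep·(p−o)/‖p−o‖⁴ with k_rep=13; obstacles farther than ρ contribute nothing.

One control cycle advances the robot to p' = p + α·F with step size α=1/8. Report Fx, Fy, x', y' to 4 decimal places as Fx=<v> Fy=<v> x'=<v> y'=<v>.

F_att = 3/4·(g−p) = 3/4·(16,14) = (12.0000,10.5000)
o1: d²=221 > ρ²=35 → inactive
o2: d²=160 > ρ²=35 → inactive
o3: d²=37 > ρ²=35 → inactive
o4: d²=26 ≤ ρ²=35; F_rep = 13·(-5,1)/26² = (-0.0962,0.0192)
F = F_att + ΣF_rep = (11.9038,10.5192)
p' = p + 1/8·F = (-4.5120,-7.6851)

Fx=11.9038 Fy=10.5192 x'=-4.5120 y'=-7.6851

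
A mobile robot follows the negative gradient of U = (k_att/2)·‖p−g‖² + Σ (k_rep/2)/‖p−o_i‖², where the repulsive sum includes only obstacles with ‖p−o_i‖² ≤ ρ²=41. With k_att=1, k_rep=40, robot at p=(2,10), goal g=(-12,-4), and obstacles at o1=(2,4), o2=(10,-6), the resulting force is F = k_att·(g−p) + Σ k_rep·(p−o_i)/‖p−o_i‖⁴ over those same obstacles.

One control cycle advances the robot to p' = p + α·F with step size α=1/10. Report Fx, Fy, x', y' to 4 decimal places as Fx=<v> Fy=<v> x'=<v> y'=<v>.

Fx=-14.0000 Fy=-13.8148 x'=0.6000 y'=8.6185

F_att = 1·(g−p) = 1·(-14,-14) = (-14.0000,-14.0000)
o1: d²=36 ≤ ρ²=41; F_rep = 40·(0,6)/36² = (0.0000,0.1852)
o2: d²=320 > ρ²=41 → inactive
F = F_att + ΣF_rep = (-14.0000,-13.8148)
p' = p + 1/10·F = (0.6000,8.6185)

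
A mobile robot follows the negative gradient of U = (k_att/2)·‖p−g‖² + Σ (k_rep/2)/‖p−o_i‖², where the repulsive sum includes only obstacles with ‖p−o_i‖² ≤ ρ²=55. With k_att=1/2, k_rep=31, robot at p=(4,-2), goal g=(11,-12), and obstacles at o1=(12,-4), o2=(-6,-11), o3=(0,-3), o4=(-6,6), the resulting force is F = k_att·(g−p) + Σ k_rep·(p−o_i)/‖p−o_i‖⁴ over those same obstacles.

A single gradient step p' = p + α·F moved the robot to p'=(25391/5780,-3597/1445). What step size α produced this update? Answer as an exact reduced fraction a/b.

α = 1/10

F_att = 1/2·(g−p) = 1/2·(7,-10) = (3.5000,-5.0000)
o1: d²=68 > ρ²=55 → inactive
o2: d²=181 > ρ²=55 → inactive
o3: d²=17 ≤ ρ²=55; F_rep = 31·(4,1)/17² = (0.4291,0.1073)
o4: d²=164 > ρ²=55 → inactive
F = F_att + ΣF_rep = (3.9291,-4.8927)
Δp = p'−p = (0.3929,-0.4893); α = Δx/Fx = (2271/5780) / (2271/578) = 1/10
check: Δy/Fy = (-707/1445) / (-1414/289) = 1/10 ✓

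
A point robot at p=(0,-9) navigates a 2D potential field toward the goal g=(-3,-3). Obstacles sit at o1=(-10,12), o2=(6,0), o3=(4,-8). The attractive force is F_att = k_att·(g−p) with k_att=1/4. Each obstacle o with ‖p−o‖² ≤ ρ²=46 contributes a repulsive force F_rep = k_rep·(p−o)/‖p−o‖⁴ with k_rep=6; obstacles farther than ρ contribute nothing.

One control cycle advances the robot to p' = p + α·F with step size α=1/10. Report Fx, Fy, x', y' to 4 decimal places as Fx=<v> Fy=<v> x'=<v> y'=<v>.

F_att = 1/4·(g−p) = 1/4·(-3,6) = (-0.7500,1.5000)
o1: d²=541 > ρ²=46 → inactive
o2: d²=117 > ρ²=46 → inactive
o3: d²=17 ≤ ρ²=46; F_rep = 6·(-4,-1)/17² = (-0.0830,-0.0208)
F = F_att + ΣF_rep = (-0.8330,1.4792)
p' = p + 1/10·F = (-0.0833,-8.8521)

Fx=-0.8330 Fy=1.4792 x'=-0.0833 y'=-8.8521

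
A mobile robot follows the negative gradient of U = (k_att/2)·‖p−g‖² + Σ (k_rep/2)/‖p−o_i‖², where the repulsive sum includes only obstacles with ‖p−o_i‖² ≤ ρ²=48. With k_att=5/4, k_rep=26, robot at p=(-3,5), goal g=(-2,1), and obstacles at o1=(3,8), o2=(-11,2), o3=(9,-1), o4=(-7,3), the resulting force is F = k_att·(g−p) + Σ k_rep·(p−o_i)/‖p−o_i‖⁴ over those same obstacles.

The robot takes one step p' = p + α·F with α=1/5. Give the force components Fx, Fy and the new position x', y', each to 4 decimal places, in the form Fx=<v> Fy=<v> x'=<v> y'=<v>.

F_att = 5/4·(g−p) = 5/4·(1,-4) = (1.2500,-5.0000)
o1: d²=45 ≤ ρ²=48; F_rep = 26·(-6,-3)/45² = (-0.0770,-0.0385)
o2: d²=73 > ρ²=48 → inactive
o3: d²=180 > ρ²=48 → inactive
o4: d²=20 ≤ ρ²=48; F_rep = 26·(4,2)/20² = (0.2600,0.1300)
F = F_att + ΣF_rep = (1.4330,-4.9085)
p' = p + 1/5·F = (-2.7134,4.0183)

Fx=1.4330 Fy=-4.9085 x'=-2.7134 y'=4.0183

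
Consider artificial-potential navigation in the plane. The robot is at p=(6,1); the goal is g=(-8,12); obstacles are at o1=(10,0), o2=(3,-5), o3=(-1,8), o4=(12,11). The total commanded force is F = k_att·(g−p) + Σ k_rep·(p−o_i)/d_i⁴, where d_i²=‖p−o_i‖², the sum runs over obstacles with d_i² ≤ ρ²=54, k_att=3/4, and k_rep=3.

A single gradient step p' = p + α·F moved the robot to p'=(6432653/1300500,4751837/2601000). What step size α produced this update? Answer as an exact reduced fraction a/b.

F_att = 3/4·(g−p) = 3/4·(-14,11) = (-10.5000,8.2500)
o1: d²=17 ≤ ρ²=54; F_rep = 3·(-4,1)/17² = (-0.0415,0.0104)
o2: d²=45 ≤ ρ²=54; F_rep = 3·(3,6)/45² = (0.0044,0.0089)
o3: d²=98 > ρ²=54 → inactive
o4: d²=136 > ρ²=54 → inactive
F = F_att + ΣF_rep = (-10.5371,8.2693)
Δp = p'−p = (-1.0537,0.8269); α = Δx/Fx = (-1370347/1300500) / (-1370347/130050) = 1/10
check: Δy/Fy = (2150837/2601000) / (2150837/260100) = 1/10 ✓

α = 1/10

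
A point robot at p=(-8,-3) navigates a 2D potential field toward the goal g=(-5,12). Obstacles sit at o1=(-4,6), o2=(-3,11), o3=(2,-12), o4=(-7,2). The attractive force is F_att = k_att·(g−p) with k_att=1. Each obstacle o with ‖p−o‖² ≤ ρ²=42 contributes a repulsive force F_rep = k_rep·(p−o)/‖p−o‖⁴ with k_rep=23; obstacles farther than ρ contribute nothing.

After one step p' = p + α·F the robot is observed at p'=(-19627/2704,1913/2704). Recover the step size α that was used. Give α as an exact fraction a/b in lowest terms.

F_att = 1·(g−p) = 1·(3,15) = (3.0000,15.0000)
o1: d²=97 > ρ²=42 → inactive
o2: d²=221 > ρ²=42 → inactive
o3: d²=181 > ρ²=42 → inactive
o4: d²=26 ≤ ρ²=42; F_rep = 23·(-1,-5)/26² = (-0.0340,-0.1701)
F = F_att + ΣF_rep = (2.9660,14.8299)
Δp = p'−p = (0.7415,3.7075); α = Δx/Fx = (2005/2704) / (2005/676) = 1/4
check: Δy/Fy = (10025/2704) / (10025/676) = 1/4 ✓

α = 1/4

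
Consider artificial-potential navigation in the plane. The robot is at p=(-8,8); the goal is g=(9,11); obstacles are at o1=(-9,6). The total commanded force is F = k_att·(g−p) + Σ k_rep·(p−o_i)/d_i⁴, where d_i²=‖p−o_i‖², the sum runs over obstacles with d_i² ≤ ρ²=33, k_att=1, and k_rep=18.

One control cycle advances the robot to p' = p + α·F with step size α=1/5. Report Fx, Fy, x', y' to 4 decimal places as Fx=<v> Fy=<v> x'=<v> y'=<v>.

F_att = 1·(g−p) = 1·(17,3) = (17.0000,3.0000)
o1: d²=5 ≤ ρ²=33; F_rep = 18·(1,2)/5² = (0.7200,1.4400)
F = F_att + ΣF_rep = (17.7200,4.4400)
p' = p + 1/5·F = (-4.4560,8.8880)

Fx=17.7200 Fy=4.4400 x'=-4.4560 y'=8.8880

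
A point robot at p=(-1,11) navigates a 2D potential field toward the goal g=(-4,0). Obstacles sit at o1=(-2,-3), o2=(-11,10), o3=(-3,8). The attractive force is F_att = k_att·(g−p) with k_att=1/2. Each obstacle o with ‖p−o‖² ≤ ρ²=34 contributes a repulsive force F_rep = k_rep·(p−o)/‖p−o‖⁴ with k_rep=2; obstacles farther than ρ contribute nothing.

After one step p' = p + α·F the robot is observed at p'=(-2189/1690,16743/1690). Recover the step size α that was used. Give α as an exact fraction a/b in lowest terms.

F_att = 1/2·(g−p) = 1/2·(-3,-11) = (-1.5000,-5.5000)
o1: d²=197 > ρ²=34 → inactive
o2: d²=101 > ρ²=34 → inactive
o3: d²=13 ≤ ρ²=34; F_rep = 2·(2,3)/13² = (0.0237,0.0355)
F = F_att + ΣF_rep = (-1.4763,-5.4645)
Δp = p'−p = (-0.2953,-1.0929); α = Δx/Fx = (-499/1690) / (-499/338) = 1/5
check: Δy/Fy = (-1847/1690) / (-1847/338) = 1/5 ✓

α = 1/5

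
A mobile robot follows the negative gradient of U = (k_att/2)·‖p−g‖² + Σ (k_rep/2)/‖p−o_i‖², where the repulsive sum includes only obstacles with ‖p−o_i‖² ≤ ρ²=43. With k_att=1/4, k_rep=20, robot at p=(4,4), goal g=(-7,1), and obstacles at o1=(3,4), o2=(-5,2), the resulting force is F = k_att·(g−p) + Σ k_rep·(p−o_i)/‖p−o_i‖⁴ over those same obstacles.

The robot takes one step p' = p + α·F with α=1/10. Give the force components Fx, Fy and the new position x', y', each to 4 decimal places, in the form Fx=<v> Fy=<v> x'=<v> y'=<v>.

F_att = 1/4·(g−p) = 1/4·(-11,-3) = (-2.7500,-0.7500)
o1: d²=1 ≤ ρ²=43; F_rep = 20·(1,0)/1² = (20.0000,0.0000)
o2: d²=85 > ρ²=43 → inactive
F = F_att + ΣF_rep = (17.2500,-0.7500)
p' = p + 1/10·F = (5.7250,3.9250)

Fx=17.2500 Fy=-0.7500 x'=5.7250 y'=3.9250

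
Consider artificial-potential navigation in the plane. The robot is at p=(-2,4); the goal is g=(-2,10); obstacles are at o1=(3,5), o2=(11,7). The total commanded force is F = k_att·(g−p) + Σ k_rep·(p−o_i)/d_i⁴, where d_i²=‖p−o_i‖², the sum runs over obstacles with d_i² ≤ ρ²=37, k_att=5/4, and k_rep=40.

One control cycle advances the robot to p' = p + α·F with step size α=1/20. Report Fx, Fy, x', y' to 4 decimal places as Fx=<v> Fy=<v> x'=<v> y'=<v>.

F_att = 5/4·(g−p) = 5/4·(0,6) = (0.0000,7.5000)
o1: d²=26 ≤ ρ²=37; F_rep = 40·(-5,-1)/26² = (-0.2959,-0.0592)
o2: d²=178 > ρ²=37 → inactive
F = F_att + ΣF_rep = (-0.2959,7.4408)
p' = p + 1/20·F = (-2.0148,4.3720)

Fx=-0.2959 Fy=7.4408 x'=-2.0148 y'=4.3720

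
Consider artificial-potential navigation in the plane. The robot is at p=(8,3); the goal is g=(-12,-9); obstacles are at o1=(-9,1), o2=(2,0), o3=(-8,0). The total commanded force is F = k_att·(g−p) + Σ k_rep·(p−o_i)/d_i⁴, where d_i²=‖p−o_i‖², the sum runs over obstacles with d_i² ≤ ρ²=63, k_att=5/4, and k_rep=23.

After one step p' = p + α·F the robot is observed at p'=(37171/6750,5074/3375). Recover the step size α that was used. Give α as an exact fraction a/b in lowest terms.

F_att = 5/4·(g−p) = 5/4·(-20,-12) = (-25.0000,-15.0000)
o1: d²=293 > ρ²=63 → inactive
o2: d²=45 ≤ ρ²=63; F_rep = 23·(6,3)/45² = (0.0681,0.0341)
o3: d²=265 > ρ²=63 → inactive
F = F_att + ΣF_rep = (-24.9319,-14.9659)
Δp = p'−p = (-2.4932,-1.4966); α = Δx/Fx = (-16829/6750) / (-16829/675) = 1/10
check: Δy/Fy = (-5051/3375) / (-10102/675) = 1/10 ✓

α = 1/10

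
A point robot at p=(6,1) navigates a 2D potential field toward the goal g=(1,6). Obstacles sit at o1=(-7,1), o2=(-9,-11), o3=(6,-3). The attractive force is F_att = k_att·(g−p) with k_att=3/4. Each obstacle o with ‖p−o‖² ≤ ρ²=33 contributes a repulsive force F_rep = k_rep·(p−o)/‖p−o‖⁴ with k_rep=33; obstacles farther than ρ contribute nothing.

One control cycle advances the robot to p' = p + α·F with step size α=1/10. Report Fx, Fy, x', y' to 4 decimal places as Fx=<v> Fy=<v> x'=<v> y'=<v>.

F_att = 3/4·(g−p) = 3/4·(-5,5) = (-3.7500,3.7500)
o1: d²=169 > ρ²=33 → inactive
o2: d²=369 > ρ²=33 → inactive
o3: d²=16 ≤ ρ²=33; F_rep = 33·(0,4)/16² = (0.0000,0.5156)
F = F_att + ΣF_rep = (-3.7500,4.2656)
p' = p + 1/10·F = (5.6250,1.4266)

Fx=-3.7500 Fy=4.2656 x'=5.6250 y'=1.4266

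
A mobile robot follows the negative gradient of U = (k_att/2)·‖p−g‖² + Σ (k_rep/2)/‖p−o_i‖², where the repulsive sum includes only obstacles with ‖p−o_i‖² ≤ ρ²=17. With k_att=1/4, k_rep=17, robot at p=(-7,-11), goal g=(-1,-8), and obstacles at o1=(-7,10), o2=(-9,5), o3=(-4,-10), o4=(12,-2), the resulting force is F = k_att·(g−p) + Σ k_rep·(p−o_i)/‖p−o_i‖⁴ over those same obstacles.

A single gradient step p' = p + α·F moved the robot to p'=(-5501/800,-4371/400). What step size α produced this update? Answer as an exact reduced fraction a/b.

α = 1/8

F_att = 1/4·(g−p) = 1/4·(6,3) = (1.5000,0.7500)
o1: d²=441 > ρ²=17 → inactive
o2: d²=260 > ρ²=17 → inactive
o3: d²=10 ≤ ρ²=17; F_rep = 17·(-3,-1)/10² = (-0.5100,-0.1700)
o4: d²=442 > ρ²=17 → inactive
F = F_att + ΣF_rep = (0.9900,0.5800)
Δp = p'−p = (0.1237,0.0725); α = Δx/Fx = (99/800) / (99/100) = 1/8
check: Δy/Fy = (29/400) / (29/50) = 1/8 ✓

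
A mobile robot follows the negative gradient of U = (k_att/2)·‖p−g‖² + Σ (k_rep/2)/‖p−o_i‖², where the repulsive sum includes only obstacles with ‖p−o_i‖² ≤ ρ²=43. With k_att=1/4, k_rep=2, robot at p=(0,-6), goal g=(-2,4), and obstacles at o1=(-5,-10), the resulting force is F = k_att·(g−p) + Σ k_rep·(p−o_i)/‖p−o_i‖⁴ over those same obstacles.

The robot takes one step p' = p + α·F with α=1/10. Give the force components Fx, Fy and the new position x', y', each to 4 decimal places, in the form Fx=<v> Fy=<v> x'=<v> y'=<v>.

Fx=-0.4941 Fy=2.5048 x'=-0.0494 y'=-5.7495

F_att = 1/4·(g−p) = 1/4·(-2,10) = (-0.5000,2.5000)
o1: d²=41 ≤ ρ²=43; F_rep = 2·(5,4)/41² = (0.0059,0.0048)
F = F_att + ΣF_rep = (-0.4941,2.5048)
p' = p + 1/10·F = (-0.0494,-5.7495)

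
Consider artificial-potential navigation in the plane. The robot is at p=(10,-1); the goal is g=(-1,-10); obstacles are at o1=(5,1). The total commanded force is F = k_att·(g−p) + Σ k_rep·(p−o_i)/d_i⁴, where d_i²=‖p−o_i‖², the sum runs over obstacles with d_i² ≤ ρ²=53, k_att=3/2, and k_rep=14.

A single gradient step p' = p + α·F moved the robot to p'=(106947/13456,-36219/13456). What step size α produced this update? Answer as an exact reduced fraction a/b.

α = 1/8

F_att = 3/2·(g−p) = 3/2·(-11,-9) = (-16.5000,-13.5000)
o1: d²=29 ≤ ρ²=53; F_rep = 14·(5,-2)/29² = (0.0832,-0.0333)
F = F_att + ΣF_rep = (-16.4168,-13.5333)
Δp = p'−p = (-2.0521,-1.6917); α = Δx/Fx = (-27613/13456) / (-27613/1682) = 1/8
check: Δy/Fy = (-22763/13456) / (-22763/1682) = 1/8 ✓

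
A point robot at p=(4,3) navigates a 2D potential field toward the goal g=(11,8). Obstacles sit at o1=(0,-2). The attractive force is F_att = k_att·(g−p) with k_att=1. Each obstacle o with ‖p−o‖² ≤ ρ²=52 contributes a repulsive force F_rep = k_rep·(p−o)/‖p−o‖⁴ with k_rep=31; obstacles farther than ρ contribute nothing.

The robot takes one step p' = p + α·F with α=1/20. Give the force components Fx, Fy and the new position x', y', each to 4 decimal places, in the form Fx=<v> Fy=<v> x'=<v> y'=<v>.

Fx=7.0738 Fy=5.0922 x'=4.3537 y'=3.2546

F_att = 1·(g−p) = 1·(7,5) = (7.0000,5.0000)
o1: d²=41 ≤ ρ²=52; F_rep = 31·(4,5)/41² = (0.0738,0.0922)
F = F_att + ΣF_rep = (7.0738,5.0922)
p' = p + 1/20·F = (4.3537,3.2546)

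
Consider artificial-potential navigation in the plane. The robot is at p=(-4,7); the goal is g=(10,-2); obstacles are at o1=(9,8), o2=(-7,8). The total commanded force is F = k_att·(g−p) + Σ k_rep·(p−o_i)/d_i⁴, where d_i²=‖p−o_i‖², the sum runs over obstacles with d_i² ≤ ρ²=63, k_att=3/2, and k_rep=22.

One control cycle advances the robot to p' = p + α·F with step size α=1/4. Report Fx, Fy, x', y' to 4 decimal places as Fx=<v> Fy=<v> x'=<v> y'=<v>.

F_att = 3/2·(g−p) = 3/2·(14,-9) = (21.0000,-13.5000)
o1: d²=170 > ρ²=63 → inactive
o2: d²=10 ≤ ρ²=63; F_rep = 22·(3,-1)/10² = (0.6600,-0.2200)
F = F_att + ΣF_rep = (21.6600,-13.7200)
p' = p + 1/4·F = (1.4150,3.5700)

Fx=21.6600 Fy=-13.7200 x'=1.4150 y'=3.5700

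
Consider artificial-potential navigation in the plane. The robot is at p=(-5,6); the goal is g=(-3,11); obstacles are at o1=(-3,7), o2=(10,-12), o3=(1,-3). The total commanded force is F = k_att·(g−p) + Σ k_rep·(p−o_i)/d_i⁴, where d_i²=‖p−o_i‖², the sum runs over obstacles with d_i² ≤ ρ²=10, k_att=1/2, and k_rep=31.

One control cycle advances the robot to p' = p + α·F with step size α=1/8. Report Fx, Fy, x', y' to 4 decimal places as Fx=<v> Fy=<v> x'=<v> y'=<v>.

Fx=-1.4800 Fy=1.2600 x'=-5.1850 y'=6.1575

F_att = 1/2·(g−p) = 1/2·(2,5) = (1.0000,2.5000)
o1: d²=5 ≤ ρ²=10; F_rep = 31·(-2,-1)/5² = (-2.4800,-1.2400)
o2: d²=549 > ρ²=10 → inactive
o3: d²=117 > ρ²=10 → inactive
F = F_att + ΣF_rep = (-1.4800,1.2600)
p' = p + 1/8·F = (-5.1850,6.1575)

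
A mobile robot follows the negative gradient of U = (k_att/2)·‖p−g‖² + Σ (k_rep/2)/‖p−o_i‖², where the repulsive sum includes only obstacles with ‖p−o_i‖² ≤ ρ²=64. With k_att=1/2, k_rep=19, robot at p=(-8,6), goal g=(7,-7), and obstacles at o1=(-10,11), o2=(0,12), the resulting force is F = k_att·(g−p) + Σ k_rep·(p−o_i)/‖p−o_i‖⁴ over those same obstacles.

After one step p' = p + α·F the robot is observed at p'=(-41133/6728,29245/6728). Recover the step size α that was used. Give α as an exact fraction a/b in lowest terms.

α = 1/4

F_att = 1/2·(g−p) = 1/2·(15,-13) = (7.5000,-6.5000)
o1: d²=29 ≤ ρ²=64; F_rep = 19·(2,-5)/29² = (0.0452,-0.1130)
o2: d²=100 > ρ²=64 → inactive
F = F_att + ΣF_rep = (7.5452,-6.6130)
Δp = p'−p = (1.8863,-1.6532); α = Δx/Fx = (12691/6728) / (12691/1682) = 1/4
check: Δy/Fy = (-11123/6728) / (-11123/1682) = 1/4 ✓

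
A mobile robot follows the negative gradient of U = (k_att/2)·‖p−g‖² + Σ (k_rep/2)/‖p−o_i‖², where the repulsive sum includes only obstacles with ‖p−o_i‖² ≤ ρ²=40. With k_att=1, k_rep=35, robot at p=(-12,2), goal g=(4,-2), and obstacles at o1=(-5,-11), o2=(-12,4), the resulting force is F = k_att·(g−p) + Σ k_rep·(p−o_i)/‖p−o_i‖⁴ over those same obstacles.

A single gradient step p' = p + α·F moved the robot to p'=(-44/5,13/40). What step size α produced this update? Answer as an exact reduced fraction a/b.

α = 1/5

F_att = 1·(g−p) = 1·(16,-4) = (16.0000,-4.0000)
o1: d²=218 > ρ²=40 → inactive
o2: d²=4 ≤ ρ²=40; F_rep = 35·(0,-2)/4² = (0.0000,-4.3750)
F = F_att + ΣF_rep = (16.0000,-8.3750)
Δp = p'−p = (3.2000,-1.6750); α = Δx/Fx = (16/5) / (16) = 1/5
check: Δy/Fy = (-67/40) / (-67/8) = 1/5 ✓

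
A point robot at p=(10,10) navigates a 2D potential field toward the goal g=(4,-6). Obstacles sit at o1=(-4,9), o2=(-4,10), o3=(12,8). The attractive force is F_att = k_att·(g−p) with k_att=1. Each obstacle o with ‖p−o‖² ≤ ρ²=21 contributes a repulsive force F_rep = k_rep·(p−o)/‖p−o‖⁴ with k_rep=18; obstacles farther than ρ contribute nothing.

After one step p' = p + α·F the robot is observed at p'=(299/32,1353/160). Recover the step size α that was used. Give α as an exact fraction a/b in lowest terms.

α = 1/10

F_att = 1·(g−p) = 1·(-6,-16) = (-6.0000,-16.0000)
o1: d²=197 > ρ²=21 → inactive
o2: d²=196 > ρ²=21 → inactive
o3: d²=8 ≤ ρ²=21; F_rep = 18·(-2,2)/8² = (-0.5625,0.5625)
F = F_att + ΣF_rep = (-6.5625,-15.4375)
Δp = p'−p = (-0.6562,-1.5437); α = Δx/Fx = (-21/32) / (-105/16) = 1/10
check: Δy/Fy = (-247/160) / (-247/16) = 1/10 ✓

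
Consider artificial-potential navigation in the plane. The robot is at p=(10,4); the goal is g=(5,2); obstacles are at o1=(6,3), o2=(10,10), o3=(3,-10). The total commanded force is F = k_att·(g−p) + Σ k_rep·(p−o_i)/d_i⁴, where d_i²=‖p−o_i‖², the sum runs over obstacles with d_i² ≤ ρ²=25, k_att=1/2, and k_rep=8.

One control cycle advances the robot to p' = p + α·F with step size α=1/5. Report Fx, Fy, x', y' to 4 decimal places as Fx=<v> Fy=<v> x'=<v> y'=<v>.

F_att = 1/2·(g−p) = 1/2·(-5,-2) = (-2.5000,-1.0000)
o1: d²=17 ≤ ρ²=25; F_rep = 8·(4,1)/17² = (0.1107,0.0277)
o2: d²=36 > ρ²=25 → inactive
o3: d²=245 > ρ²=25 → inactive
F = F_att + ΣF_rep = (-2.3893,-0.9723)
p' = p + 1/5·F = (9.5221,3.8055)

Fx=-2.3893 Fy=-0.9723 x'=9.5221 y'=3.8055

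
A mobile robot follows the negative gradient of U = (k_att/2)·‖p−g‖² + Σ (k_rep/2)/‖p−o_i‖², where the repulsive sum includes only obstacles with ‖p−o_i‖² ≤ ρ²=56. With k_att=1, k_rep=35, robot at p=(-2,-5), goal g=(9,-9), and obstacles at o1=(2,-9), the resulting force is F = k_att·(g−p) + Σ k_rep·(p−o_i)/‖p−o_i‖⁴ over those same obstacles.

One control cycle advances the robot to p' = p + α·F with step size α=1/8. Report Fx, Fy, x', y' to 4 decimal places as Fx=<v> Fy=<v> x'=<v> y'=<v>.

F_att = 1·(g−p) = 1·(11,-4) = (11.0000,-4.0000)
o1: d²=32 ≤ ρ²=56; F_rep = 35·(-4,4)/32² = (-0.1367,0.1367)
F = F_att + ΣF_rep = (10.8633,-3.8633)
p' = p + 1/8·F = (-0.6421,-5.4829)

Fx=10.8633 Fy=-3.8633 x'=-0.6421 y'=-5.4829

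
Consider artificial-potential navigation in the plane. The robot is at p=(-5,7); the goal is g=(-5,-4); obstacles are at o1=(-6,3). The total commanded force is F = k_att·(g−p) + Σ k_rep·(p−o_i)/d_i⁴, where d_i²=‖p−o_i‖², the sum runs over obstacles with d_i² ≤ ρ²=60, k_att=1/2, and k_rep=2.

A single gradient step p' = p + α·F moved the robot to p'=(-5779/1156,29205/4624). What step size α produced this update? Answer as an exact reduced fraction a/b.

F_att = 1/2·(g−p) = 1/2·(0,-11) = (0.0000,-5.5000)
o1: d²=17 ≤ ρ²=60; F_rep = 2·(1,4)/17² = (0.0069,0.0277)
F = F_att + ΣF_rep = (0.0069,-5.4723)
Δp = p'−p = (0.0009,-0.6840); α = Δx/Fx = (1/1156) / (2/289) = 1/8
check: Δy/Fy = (-3163/4624) / (-3163/578) = 1/8 ✓

α = 1/8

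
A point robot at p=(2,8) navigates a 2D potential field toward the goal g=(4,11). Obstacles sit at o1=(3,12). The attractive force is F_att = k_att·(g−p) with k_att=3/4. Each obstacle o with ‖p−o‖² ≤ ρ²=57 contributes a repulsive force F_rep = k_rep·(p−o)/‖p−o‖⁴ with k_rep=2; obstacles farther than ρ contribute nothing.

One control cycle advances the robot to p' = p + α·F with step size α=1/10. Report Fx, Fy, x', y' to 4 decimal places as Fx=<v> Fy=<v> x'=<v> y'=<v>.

F_att = 3/4·(g−p) = 3/4·(2,3) = (1.5000,2.2500)
o1: d²=17 ≤ ρ²=57; F_rep = 2·(-1,-4)/17² = (-0.0069,-0.0277)
F = F_att + ΣF_rep = (1.4931,2.2223)
p' = p + 1/10·F = (2.1493,8.2222)

Fx=1.4931 Fy=2.2223 x'=2.1493 y'=8.2222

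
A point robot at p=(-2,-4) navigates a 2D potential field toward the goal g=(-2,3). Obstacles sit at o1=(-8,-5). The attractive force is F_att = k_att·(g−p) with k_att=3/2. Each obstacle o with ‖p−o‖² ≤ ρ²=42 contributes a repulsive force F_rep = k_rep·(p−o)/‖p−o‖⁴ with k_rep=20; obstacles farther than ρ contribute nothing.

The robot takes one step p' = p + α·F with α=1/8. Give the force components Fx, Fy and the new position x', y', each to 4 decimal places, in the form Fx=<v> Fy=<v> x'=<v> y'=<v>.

Fx=0.0877 Fy=10.5146 x'=-1.9890 y'=-2.6857

F_att = 3/2·(g−p) = 3/2·(0,7) = (0.0000,10.5000)
o1: d²=37 ≤ ρ²=42; F_rep = 20·(6,1)/37² = (0.0877,0.0146)
F = F_att + ΣF_rep = (0.0877,10.5146)
p' = p + 1/8·F = (-1.9890,-2.6857)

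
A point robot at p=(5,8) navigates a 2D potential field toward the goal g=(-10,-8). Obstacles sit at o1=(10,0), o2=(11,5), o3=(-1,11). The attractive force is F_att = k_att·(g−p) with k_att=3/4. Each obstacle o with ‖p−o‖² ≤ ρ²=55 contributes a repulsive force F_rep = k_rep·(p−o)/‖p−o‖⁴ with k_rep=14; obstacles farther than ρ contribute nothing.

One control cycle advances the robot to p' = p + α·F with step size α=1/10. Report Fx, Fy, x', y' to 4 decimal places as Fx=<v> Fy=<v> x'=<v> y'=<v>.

Fx=-11.2500 Fy=-12.0000 x'=3.8750 y'=6.8000

F_att = 3/4·(g−p) = 3/4·(-15,-16) = (-11.2500,-12.0000)
o1: d²=89 > ρ²=55 → inactive
o2: d²=45 ≤ ρ²=55; F_rep = 14·(-6,3)/45² = (-0.0415,0.0207)
o3: d²=45 ≤ ρ²=55; F_rep = 14·(6,-3)/45² = (0.0415,-0.0207)
F = F_att + ΣF_rep = (-11.2500,-12.0000)
p' = p + 1/10·F = (3.8750,6.8000)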